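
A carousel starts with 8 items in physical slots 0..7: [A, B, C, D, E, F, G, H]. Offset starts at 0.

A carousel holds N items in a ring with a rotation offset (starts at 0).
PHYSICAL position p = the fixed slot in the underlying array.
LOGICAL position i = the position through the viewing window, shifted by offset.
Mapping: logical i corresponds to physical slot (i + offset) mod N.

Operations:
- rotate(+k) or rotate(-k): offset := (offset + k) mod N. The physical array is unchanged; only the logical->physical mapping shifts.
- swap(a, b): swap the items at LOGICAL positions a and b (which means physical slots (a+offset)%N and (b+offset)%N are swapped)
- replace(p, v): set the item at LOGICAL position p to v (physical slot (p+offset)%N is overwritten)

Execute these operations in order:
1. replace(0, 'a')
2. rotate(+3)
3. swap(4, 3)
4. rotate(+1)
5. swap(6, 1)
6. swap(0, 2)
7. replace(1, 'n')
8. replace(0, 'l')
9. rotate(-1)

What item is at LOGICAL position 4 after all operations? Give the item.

After op 1 (replace(0, 'a')): offset=0, physical=[a,B,C,D,E,F,G,H], logical=[a,B,C,D,E,F,G,H]
After op 2 (rotate(+3)): offset=3, physical=[a,B,C,D,E,F,G,H], logical=[D,E,F,G,H,a,B,C]
After op 3 (swap(4, 3)): offset=3, physical=[a,B,C,D,E,F,H,G], logical=[D,E,F,H,G,a,B,C]
After op 4 (rotate(+1)): offset=4, physical=[a,B,C,D,E,F,H,G], logical=[E,F,H,G,a,B,C,D]
After op 5 (swap(6, 1)): offset=4, physical=[a,B,F,D,E,C,H,G], logical=[E,C,H,G,a,B,F,D]
After op 6 (swap(0, 2)): offset=4, physical=[a,B,F,D,H,C,E,G], logical=[H,C,E,G,a,B,F,D]
After op 7 (replace(1, 'n')): offset=4, physical=[a,B,F,D,H,n,E,G], logical=[H,n,E,G,a,B,F,D]
After op 8 (replace(0, 'l')): offset=4, physical=[a,B,F,D,l,n,E,G], logical=[l,n,E,G,a,B,F,D]
After op 9 (rotate(-1)): offset=3, physical=[a,B,F,D,l,n,E,G], logical=[D,l,n,E,G,a,B,F]

Answer: G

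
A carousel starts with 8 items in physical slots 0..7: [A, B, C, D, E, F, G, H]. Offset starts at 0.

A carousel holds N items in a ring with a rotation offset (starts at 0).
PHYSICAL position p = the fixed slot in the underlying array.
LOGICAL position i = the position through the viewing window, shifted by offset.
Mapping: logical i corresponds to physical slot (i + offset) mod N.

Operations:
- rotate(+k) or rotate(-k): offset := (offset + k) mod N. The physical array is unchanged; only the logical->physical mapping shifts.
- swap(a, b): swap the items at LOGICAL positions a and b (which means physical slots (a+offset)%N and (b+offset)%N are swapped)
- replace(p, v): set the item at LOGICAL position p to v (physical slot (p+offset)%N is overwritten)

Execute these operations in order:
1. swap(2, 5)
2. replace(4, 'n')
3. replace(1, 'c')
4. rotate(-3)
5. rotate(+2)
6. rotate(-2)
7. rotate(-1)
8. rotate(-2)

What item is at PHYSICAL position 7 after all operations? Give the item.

After op 1 (swap(2, 5)): offset=0, physical=[A,B,F,D,E,C,G,H], logical=[A,B,F,D,E,C,G,H]
After op 2 (replace(4, 'n')): offset=0, physical=[A,B,F,D,n,C,G,H], logical=[A,B,F,D,n,C,G,H]
After op 3 (replace(1, 'c')): offset=0, physical=[A,c,F,D,n,C,G,H], logical=[A,c,F,D,n,C,G,H]
After op 4 (rotate(-3)): offset=5, physical=[A,c,F,D,n,C,G,H], logical=[C,G,H,A,c,F,D,n]
After op 5 (rotate(+2)): offset=7, physical=[A,c,F,D,n,C,G,H], logical=[H,A,c,F,D,n,C,G]
After op 6 (rotate(-2)): offset=5, physical=[A,c,F,D,n,C,G,H], logical=[C,G,H,A,c,F,D,n]
After op 7 (rotate(-1)): offset=4, physical=[A,c,F,D,n,C,G,H], logical=[n,C,G,H,A,c,F,D]
After op 8 (rotate(-2)): offset=2, physical=[A,c,F,D,n,C,G,H], logical=[F,D,n,C,G,H,A,c]

Answer: H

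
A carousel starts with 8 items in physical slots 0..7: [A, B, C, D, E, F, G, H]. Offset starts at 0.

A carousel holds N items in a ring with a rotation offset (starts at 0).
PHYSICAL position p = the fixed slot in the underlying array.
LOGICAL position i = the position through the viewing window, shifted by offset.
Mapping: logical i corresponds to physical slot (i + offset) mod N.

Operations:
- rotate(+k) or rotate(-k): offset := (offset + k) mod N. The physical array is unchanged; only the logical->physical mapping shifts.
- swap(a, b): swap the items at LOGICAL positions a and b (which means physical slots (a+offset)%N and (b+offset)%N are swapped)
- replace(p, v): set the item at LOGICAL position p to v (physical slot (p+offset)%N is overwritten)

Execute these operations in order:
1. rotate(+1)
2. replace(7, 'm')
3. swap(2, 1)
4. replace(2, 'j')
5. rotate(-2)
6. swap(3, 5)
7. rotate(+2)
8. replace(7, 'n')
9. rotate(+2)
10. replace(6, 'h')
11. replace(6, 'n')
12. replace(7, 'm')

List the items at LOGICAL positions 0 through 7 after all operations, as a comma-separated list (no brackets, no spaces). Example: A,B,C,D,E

After op 1 (rotate(+1)): offset=1, physical=[A,B,C,D,E,F,G,H], logical=[B,C,D,E,F,G,H,A]
After op 2 (replace(7, 'm')): offset=1, physical=[m,B,C,D,E,F,G,H], logical=[B,C,D,E,F,G,H,m]
After op 3 (swap(2, 1)): offset=1, physical=[m,B,D,C,E,F,G,H], logical=[B,D,C,E,F,G,H,m]
After op 4 (replace(2, 'j')): offset=1, physical=[m,B,D,j,E,F,G,H], logical=[B,D,j,E,F,G,H,m]
After op 5 (rotate(-2)): offset=7, physical=[m,B,D,j,E,F,G,H], logical=[H,m,B,D,j,E,F,G]
After op 6 (swap(3, 5)): offset=7, physical=[m,B,E,j,D,F,G,H], logical=[H,m,B,E,j,D,F,G]
After op 7 (rotate(+2)): offset=1, physical=[m,B,E,j,D,F,G,H], logical=[B,E,j,D,F,G,H,m]
After op 8 (replace(7, 'n')): offset=1, physical=[n,B,E,j,D,F,G,H], logical=[B,E,j,D,F,G,H,n]
After op 9 (rotate(+2)): offset=3, physical=[n,B,E,j,D,F,G,H], logical=[j,D,F,G,H,n,B,E]
After op 10 (replace(6, 'h')): offset=3, physical=[n,h,E,j,D,F,G,H], logical=[j,D,F,G,H,n,h,E]
After op 11 (replace(6, 'n')): offset=3, physical=[n,n,E,j,D,F,G,H], logical=[j,D,F,G,H,n,n,E]
After op 12 (replace(7, 'm')): offset=3, physical=[n,n,m,j,D,F,G,H], logical=[j,D,F,G,H,n,n,m]

Answer: j,D,F,G,H,n,n,m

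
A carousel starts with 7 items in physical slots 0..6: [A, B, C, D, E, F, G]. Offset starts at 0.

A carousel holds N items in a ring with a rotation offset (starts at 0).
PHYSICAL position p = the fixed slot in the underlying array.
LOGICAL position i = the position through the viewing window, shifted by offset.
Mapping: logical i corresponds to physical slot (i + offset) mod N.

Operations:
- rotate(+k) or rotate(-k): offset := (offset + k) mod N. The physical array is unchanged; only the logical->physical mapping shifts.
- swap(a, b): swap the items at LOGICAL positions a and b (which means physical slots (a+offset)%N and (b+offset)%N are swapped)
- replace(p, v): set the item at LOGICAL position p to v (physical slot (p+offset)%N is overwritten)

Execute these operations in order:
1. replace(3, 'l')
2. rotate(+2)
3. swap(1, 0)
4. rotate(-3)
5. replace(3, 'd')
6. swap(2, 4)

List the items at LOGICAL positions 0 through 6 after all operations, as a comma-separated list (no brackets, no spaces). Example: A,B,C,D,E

After op 1 (replace(3, 'l')): offset=0, physical=[A,B,C,l,E,F,G], logical=[A,B,C,l,E,F,G]
After op 2 (rotate(+2)): offset=2, physical=[A,B,C,l,E,F,G], logical=[C,l,E,F,G,A,B]
After op 3 (swap(1, 0)): offset=2, physical=[A,B,l,C,E,F,G], logical=[l,C,E,F,G,A,B]
After op 4 (rotate(-3)): offset=6, physical=[A,B,l,C,E,F,G], logical=[G,A,B,l,C,E,F]
After op 5 (replace(3, 'd')): offset=6, physical=[A,B,d,C,E,F,G], logical=[G,A,B,d,C,E,F]
After op 6 (swap(2, 4)): offset=6, physical=[A,C,d,B,E,F,G], logical=[G,A,C,d,B,E,F]

Answer: G,A,C,d,B,E,F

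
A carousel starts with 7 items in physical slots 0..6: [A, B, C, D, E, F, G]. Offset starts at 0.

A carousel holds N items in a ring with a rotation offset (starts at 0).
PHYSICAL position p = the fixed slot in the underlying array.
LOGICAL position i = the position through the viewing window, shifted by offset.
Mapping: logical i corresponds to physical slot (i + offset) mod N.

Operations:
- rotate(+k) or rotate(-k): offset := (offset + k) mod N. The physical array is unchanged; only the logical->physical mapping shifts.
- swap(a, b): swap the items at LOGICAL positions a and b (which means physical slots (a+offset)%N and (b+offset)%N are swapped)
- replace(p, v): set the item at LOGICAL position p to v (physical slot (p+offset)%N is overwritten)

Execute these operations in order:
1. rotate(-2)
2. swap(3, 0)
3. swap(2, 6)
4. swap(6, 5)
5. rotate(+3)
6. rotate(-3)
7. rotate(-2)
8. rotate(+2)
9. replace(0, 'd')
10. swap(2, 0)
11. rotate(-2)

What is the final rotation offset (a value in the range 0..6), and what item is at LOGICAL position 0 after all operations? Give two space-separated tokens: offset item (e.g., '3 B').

Answer: 3 A

Derivation:
After op 1 (rotate(-2)): offset=5, physical=[A,B,C,D,E,F,G], logical=[F,G,A,B,C,D,E]
After op 2 (swap(3, 0)): offset=5, physical=[A,F,C,D,E,B,G], logical=[B,G,A,F,C,D,E]
After op 3 (swap(2, 6)): offset=5, physical=[E,F,C,D,A,B,G], logical=[B,G,E,F,C,D,A]
After op 4 (swap(6, 5)): offset=5, physical=[E,F,C,A,D,B,G], logical=[B,G,E,F,C,A,D]
After op 5 (rotate(+3)): offset=1, physical=[E,F,C,A,D,B,G], logical=[F,C,A,D,B,G,E]
After op 6 (rotate(-3)): offset=5, physical=[E,F,C,A,D,B,G], logical=[B,G,E,F,C,A,D]
After op 7 (rotate(-2)): offset=3, physical=[E,F,C,A,D,B,G], logical=[A,D,B,G,E,F,C]
After op 8 (rotate(+2)): offset=5, physical=[E,F,C,A,D,B,G], logical=[B,G,E,F,C,A,D]
After op 9 (replace(0, 'd')): offset=5, physical=[E,F,C,A,D,d,G], logical=[d,G,E,F,C,A,D]
After op 10 (swap(2, 0)): offset=5, physical=[d,F,C,A,D,E,G], logical=[E,G,d,F,C,A,D]
After op 11 (rotate(-2)): offset=3, physical=[d,F,C,A,D,E,G], logical=[A,D,E,G,d,F,C]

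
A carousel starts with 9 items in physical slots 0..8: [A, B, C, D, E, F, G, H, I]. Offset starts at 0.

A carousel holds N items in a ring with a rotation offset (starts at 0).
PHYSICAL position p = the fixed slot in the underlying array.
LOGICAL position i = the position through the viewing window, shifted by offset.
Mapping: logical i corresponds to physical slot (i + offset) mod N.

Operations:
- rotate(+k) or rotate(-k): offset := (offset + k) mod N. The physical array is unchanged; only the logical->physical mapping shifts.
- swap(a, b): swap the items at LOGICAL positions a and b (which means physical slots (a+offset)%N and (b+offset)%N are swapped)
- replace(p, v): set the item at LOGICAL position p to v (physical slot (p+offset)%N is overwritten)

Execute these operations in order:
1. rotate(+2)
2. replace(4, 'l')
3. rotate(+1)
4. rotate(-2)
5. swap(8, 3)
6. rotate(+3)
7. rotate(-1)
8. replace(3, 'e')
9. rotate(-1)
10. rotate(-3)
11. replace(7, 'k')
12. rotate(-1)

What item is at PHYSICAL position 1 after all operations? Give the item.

After op 1 (rotate(+2)): offset=2, physical=[A,B,C,D,E,F,G,H,I], logical=[C,D,E,F,G,H,I,A,B]
After op 2 (replace(4, 'l')): offset=2, physical=[A,B,C,D,E,F,l,H,I], logical=[C,D,E,F,l,H,I,A,B]
After op 3 (rotate(+1)): offset=3, physical=[A,B,C,D,E,F,l,H,I], logical=[D,E,F,l,H,I,A,B,C]
After op 4 (rotate(-2)): offset=1, physical=[A,B,C,D,E,F,l,H,I], logical=[B,C,D,E,F,l,H,I,A]
After op 5 (swap(8, 3)): offset=1, physical=[E,B,C,D,A,F,l,H,I], logical=[B,C,D,A,F,l,H,I,E]
After op 6 (rotate(+3)): offset=4, physical=[E,B,C,D,A,F,l,H,I], logical=[A,F,l,H,I,E,B,C,D]
After op 7 (rotate(-1)): offset=3, physical=[E,B,C,D,A,F,l,H,I], logical=[D,A,F,l,H,I,E,B,C]
After op 8 (replace(3, 'e')): offset=3, physical=[E,B,C,D,A,F,e,H,I], logical=[D,A,F,e,H,I,E,B,C]
After op 9 (rotate(-1)): offset=2, physical=[E,B,C,D,A,F,e,H,I], logical=[C,D,A,F,e,H,I,E,B]
After op 10 (rotate(-3)): offset=8, physical=[E,B,C,D,A,F,e,H,I], logical=[I,E,B,C,D,A,F,e,H]
After op 11 (replace(7, 'k')): offset=8, physical=[E,B,C,D,A,F,k,H,I], logical=[I,E,B,C,D,A,F,k,H]
After op 12 (rotate(-1)): offset=7, physical=[E,B,C,D,A,F,k,H,I], logical=[H,I,E,B,C,D,A,F,k]

Answer: B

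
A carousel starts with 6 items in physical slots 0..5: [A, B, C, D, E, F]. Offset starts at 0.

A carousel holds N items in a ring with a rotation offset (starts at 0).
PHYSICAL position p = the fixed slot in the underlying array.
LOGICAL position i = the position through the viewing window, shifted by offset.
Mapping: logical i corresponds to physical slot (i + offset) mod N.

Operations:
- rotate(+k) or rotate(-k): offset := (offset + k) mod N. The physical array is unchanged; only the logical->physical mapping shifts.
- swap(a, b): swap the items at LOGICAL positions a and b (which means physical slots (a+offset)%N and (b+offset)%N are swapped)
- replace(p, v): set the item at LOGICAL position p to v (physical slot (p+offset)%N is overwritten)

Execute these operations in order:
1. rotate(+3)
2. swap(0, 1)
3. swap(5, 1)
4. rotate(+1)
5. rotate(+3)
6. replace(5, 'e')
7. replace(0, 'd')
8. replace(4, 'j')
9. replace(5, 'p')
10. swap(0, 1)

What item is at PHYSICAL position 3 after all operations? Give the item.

Answer: E

Derivation:
After op 1 (rotate(+3)): offset=3, physical=[A,B,C,D,E,F], logical=[D,E,F,A,B,C]
After op 2 (swap(0, 1)): offset=3, physical=[A,B,C,E,D,F], logical=[E,D,F,A,B,C]
After op 3 (swap(5, 1)): offset=3, physical=[A,B,D,E,C,F], logical=[E,C,F,A,B,D]
After op 4 (rotate(+1)): offset=4, physical=[A,B,D,E,C,F], logical=[C,F,A,B,D,E]
After op 5 (rotate(+3)): offset=1, physical=[A,B,D,E,C,F], logical=[B,D,E,C,F,A]
After op 6 (replace(5, 'e')): offset=1, physical=[e,B,D,E,C,F], logical=[B,D,E,C,F,e]
After op 7 (replace(0, 'd')): offset=1, physical=[e,d,D,E,C,F], logical=[d,D,E,C,F,e]
After op 8 (replace(4, 'j')): offset=1, physical=[e,d,D,E,C,j], logical=[d,D,E,C,j,e]
After op 9 (replace(5, 'p')): offset=1, physical=[p,d,D,E,C,j], logical=[d,D,E,C,j,p]
After op 10 (swap(0, 1)): offset=1, physical=[p,D,d,E,C,j], logical=[D,d,E,C,j,p]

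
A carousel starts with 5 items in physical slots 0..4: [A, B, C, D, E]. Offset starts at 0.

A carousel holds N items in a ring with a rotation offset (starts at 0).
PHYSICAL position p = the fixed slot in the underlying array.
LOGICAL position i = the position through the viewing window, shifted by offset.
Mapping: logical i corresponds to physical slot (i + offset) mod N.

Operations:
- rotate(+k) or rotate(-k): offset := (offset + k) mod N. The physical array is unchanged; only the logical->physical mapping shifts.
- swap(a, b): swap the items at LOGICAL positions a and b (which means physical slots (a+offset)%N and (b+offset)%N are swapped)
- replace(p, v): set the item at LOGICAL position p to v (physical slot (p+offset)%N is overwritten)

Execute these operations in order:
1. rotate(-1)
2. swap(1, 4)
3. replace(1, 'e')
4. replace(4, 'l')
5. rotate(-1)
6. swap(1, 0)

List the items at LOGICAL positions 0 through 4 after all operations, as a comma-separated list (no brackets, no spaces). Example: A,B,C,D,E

After op 1 (rotate(-1)): offset=4, physical=[A,B,C,D,E], logical=[E,A,B,C,D]
After op 2 (swap(1, 4)): offset=4, physical=[D,B,C,A,E], logical=[E,D,B,C,A]
After op 3 (replace(1, 'e')): offset=4, physical=[e,B,C,A,E], logical=[E,e,B,C,A]
After op 4 (replace(4, 'l')): offset=4, physical=[e,B,C,l,E], logical=[E,e,B,C,l]
After op 5 (rotate(-1)): offset=3, physical=[e,B,C,l,E], logical=[l,E,e,B,C]
After op 6 (swap(1, 0)): offset=3, physical=[e,B,C,E,l], logical=[E,l,e,B,C]

Answer: E,l,e,B,C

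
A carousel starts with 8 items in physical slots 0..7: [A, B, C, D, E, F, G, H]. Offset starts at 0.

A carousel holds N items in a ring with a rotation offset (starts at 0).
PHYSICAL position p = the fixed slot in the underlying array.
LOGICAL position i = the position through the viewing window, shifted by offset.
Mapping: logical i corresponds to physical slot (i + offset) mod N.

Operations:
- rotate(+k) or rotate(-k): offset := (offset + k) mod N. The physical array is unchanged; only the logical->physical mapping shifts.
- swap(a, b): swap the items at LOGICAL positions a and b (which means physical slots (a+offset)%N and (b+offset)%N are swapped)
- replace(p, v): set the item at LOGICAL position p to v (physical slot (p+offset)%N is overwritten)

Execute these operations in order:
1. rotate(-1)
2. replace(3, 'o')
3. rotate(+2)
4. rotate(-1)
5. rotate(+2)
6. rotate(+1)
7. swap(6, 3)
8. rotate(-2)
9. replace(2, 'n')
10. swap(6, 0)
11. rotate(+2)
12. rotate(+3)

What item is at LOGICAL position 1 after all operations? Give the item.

After op 1 (rotate(-1)): offset=7, physical=[A,B,C,D,E,F,G,H], logical=[H,A,B,C,D,E,F,G]
After op 2 (replace(3, 'o')): offset=7, physical=[A,B,o,D,E,F,G,H], logical=[H,A,B,o,D,E,F,G]
After op 3 (rotate(+2)): offset=1, physical=[A,B,o,D,E,F,G,H], logical=[B,o,D,E,F,G,H,A]
After op 4 (rotate(-1)): offset=0, physical=[A,B,o,D,E,F,G,H], logical=[A,B,o,D,E,F,G,H]
After op 5 (rotate(+2)): offset=2, physical=[A,B,o,D,E,F,G,H], logical=[o,D,E,F,G,H,A,B]
After op 6 (rotate(+1)): offset=3, physical=[A,B,o,D,E,F,G,H], logical=[D,E,F,G,H,A,B,o]
After op 7 (swap(6, 3)): offset=3, physical=[A,G,o,D,E,F,B,H], logical=[D,E,F,B,H,A,G,o]
After op 8 (rotate(-2)): offset=1, physical=[A,G,o,D,E,F,B,H], logical=[G,o,D,E,F,B,H,A]
After op 9 (replace(2, 'n')): offset=1, physical=[A,G,o,n,E,F,B,H], logical=[G,o,n,E,F,B,H,A]
After op 10 (swap(6, 0)): offset=1, physical=[A,H,o,n,E,F,B,G], logical=[H,o,n,E,F,B,G,A]
After op 11 (rotate(+2)): offset=3, physical=[A,H,o,n,E,F,B,G], logical=[n,E,F,B,G,A,H,o]
After op 12 (rotate(+3)): offset=6, physical=[A,H,o,n,E,F,B,G], logical=[B,G,A,H,o,n,E,F]

Answer: G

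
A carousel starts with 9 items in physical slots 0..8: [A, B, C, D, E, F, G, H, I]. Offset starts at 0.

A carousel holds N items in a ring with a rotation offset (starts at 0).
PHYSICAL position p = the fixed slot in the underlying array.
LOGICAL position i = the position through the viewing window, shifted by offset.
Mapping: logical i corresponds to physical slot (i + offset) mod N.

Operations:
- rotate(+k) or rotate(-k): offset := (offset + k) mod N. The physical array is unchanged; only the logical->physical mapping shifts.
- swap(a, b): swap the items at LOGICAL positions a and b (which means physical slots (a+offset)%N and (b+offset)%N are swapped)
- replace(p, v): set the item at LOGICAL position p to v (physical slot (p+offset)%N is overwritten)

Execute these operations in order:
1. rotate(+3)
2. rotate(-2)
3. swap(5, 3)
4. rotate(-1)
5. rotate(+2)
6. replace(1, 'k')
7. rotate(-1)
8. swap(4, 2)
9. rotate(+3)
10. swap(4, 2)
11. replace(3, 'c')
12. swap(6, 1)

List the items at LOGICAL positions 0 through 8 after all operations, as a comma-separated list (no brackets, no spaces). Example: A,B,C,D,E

After op 1 (rotate(+3)): offset=3, physical=[A,B,C,D,E,F,G,H,I], logical=[D,E,F,G,H,I,A,B,C]
After op 2 (rotate(-2)): offset=1, physical=[A,B,C,D,E,F,G,H,I], logical=[B,C,D,E,F,G,H,I,A]
After op 3 (swap(5, 3)): offset=1, physical=[A,B,C,D,G,F,E,H,I], logical=[B,C,D,G,F,E,H,I,A]
After op 4 (rotate(-1)): offset=0, physical=[A,B,C,D,G,F,E,H,I], logical=[A,B,C,D,G,F,E,H,I]
After op 5 (rotate(+2)): offset=2, physical=[A,B,C,D,G,F,E,H,I], logical=[C,D,G,F,E,H,I,A,B]
After op 6 (replace(1, 'k')): offset=2, physical=[A,B,C,k,G,F,E,H,I], logical=[C,k,G,F,E,H,I,A,B]
After op 7 (rotate(-1)): offset=1, physical=[A,B,C,k,G,F,E,H,I], logical=[B,C,k,G,F,E,H,I,A]
After op 8 (swap(4, 2)): offset=1, physical=[A,B,C,F,G,k,E,H,I], logical=[B,C,F,G,k,E,H,I,A]
After op 9 (rotate(+3)): offset=4, physical=[A,B,C,F,G,k,E,H,I], logical=[G,k,E,H,I,A,B,C,F]
After op 10 (swap(4, 2)): offset=4, physical=[A,B,C,F,G,k,I,H,E], logical=[G,k,I,H,E,A,B,C,F]
After op 11 (replace(3, 'c')): offset=4, physical=[A,B,C,F,G,k,I,c,E], logical=[G,k,I,c,E,A,B,C,F]
After op 12 (swap(6, 1)): offset=4, physical=[A,k,C,F,G,B,I,c,E], logical=[G,B,I,c,E,A,k,C,F]

Answer: G,B,I,c,E,A,k,C,F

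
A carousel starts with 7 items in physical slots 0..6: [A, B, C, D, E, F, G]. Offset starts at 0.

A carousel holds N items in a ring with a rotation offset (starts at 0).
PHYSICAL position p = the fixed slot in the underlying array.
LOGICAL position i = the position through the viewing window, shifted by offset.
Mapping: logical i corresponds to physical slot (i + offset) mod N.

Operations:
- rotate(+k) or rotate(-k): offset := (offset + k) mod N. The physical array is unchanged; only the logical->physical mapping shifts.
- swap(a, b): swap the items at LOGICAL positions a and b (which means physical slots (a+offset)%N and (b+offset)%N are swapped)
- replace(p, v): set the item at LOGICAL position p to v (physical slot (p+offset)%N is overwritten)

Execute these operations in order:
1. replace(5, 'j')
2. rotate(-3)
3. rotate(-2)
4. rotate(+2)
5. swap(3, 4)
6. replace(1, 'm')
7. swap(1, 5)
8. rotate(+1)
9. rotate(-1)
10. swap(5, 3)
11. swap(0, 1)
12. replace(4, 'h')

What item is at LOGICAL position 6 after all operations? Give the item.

After op 1 (replace(5, 'j')): offset=0, physical=[A,B,C,D,E,j,G], logical=[A,B,C,D,E,j,G]
After op 2 (rotate(-3)): offset=4, physical=[A,B,C,D,E,j,G], logical=[E,j,G,A,B,C,D]
After op 3 (rotate(-2)): offset=2, physical=[A,B,C,D,E,j,G], logical=[C,D,E,j,G,A,B]
After op 4 (rotate(+2)): offset=4, physical=[A,B,C,D,E,j,G], logical=[E,j,G,A,B,C,D]
After op 5 (swap(3, 4)): offset=4, physical=[B,A,C,D,E,j,G], logical=[E,j,G,B,A,C,D]
After op 6 (replace(1, 'm')): offset=4, physical=[B,A,C,D,E,m,G], logical=[E,m,G,B,A,C,D]
After op 7 (swap(1, 5)): offset=4, physical=[B,A,m,D,E,C,G], logical=[E,C,G,B,A,m,D]
After op 8 (rotate(+1)): offset=5, physical=[B,A,m,D,E,C,G], logical=[C,G,B,A,m,D,E]
After op 9 (rotate(-1)): offset=4, physical=[B,A,m,D,E,C,G], logical=[E,C,G,B,A,m,D]
After op 10 (swap(5, 3)): offset=4, physical=[m,A,B,D,E,C,G], logical=[E,C,G,m,A,B,D]
After op 11 (swap(0, 1)): offset=4, physical=[m,A,B,D,C,E,G], logical=[C,E,G,m,A,B,D]
After op 12 (replace(4, 'h')): offset=4, physical=[m,h,B,D,C,E,G], logical=[C,E,G,m,h,B,D]

Answer: D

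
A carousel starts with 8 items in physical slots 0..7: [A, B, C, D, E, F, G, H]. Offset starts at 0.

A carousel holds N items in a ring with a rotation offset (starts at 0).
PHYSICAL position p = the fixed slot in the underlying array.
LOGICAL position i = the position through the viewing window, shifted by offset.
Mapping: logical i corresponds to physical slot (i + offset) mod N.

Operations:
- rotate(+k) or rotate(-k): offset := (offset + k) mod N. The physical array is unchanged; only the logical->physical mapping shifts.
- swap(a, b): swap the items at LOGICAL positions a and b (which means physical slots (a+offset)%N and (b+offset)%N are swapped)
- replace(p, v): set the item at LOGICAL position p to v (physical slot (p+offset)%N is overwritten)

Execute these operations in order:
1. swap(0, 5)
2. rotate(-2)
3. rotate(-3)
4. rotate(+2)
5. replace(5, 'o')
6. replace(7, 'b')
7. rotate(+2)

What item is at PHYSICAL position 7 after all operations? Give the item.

After op 1 (swap(0, 5)): offset=0, physical=[F,B,C,D,E,A,G,H], logical=[F,B,C,D,E,A,G,H]
After op 2 (rotate(-2)): offset=6, physical=[F,B,C,D,E,A,G,H], logical=[G,H,F,B,C,D,E,A]
After op 3 (rotate(-3)): offset=3, physical=[F,B,C,D,E,A,G,H], logical=[D,E,A,G,H,F,B,C]
After op 4 (rotate(+2)): offset=5, physical=[F,B,C,D,E,A,G,H], logical=[A,G,H,F,B,C,D,E]
After op 5 (replace(5, 'o')): offset=5, physical=[F,B,o,D,E,A,G,H], logical=[A,G,H,F,B,o,D,E]
After op 6 (replace(7, 'b')): offset=5, physical=[F,B,o,D,b,A,G,H], logical=[A,G,H,F,B,o,D,b]
After op 7 (rotate(+2)): offset=7, physical=[F,B,o,D,b,A,G,H], logical=[H,F,B,o,D,b,A,G]

Answer: H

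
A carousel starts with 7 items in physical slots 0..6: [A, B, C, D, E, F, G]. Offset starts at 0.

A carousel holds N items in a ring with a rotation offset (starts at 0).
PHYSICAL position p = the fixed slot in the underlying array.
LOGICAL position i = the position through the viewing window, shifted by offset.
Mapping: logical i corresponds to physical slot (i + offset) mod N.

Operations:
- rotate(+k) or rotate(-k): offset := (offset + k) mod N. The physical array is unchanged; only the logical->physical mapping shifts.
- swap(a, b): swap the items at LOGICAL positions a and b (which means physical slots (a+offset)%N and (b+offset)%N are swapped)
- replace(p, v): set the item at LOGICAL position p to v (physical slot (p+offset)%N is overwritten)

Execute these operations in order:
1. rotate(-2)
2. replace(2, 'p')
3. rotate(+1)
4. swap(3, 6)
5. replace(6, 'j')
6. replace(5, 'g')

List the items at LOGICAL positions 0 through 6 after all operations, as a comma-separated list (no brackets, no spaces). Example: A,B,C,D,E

After op 1 (rotate(-2)): offset=5, physical=[A,B,C,D,E,F,G], logical=[F,G,A,B,C,D,E]
After op 2 (replace(2, 'p')): offset=5, physical=[p,B,C,D,E,F,G], logical=[F,G,p,B,C,D,E]
After op 3 (rotate(+1)): offset=6, physical=[p,B,C,D,E,F,G], logical=[G,p,B,C,D,E,F]
After op 4 (swap(3, 6)): offset=6, physical=[p,B,F,D,E,C,G], logical=[G,p,B,F,D,E,C]
After op 5 (replace(6, 'j')): offset=6, physical=[p,B,F,D,E,j,G], logical=[G,p,B,F,D,E,j]
After op 6 (replace(5, 'g')): offset=6, physical=[p,B,F,D,g,j,G], logical=[G,p,B,F,D,g,j]

Answer: G,p,B,F,D,g,j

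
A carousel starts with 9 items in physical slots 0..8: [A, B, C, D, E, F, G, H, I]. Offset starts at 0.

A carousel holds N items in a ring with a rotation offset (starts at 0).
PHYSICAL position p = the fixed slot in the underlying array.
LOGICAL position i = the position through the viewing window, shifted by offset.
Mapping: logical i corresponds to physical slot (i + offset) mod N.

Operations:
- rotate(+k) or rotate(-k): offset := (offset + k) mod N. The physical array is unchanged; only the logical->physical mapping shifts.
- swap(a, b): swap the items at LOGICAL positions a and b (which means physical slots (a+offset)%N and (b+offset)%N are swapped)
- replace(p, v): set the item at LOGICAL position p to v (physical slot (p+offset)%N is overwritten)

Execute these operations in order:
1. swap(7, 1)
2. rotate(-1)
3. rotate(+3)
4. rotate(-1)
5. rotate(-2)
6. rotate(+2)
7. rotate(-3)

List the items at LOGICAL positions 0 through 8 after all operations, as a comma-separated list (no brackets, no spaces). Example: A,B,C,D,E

Answer: B,I,A,H,C,D,E,F,G

Derivation:
After op 1 (swap(7, 1)): offset=0, physical=[A,H,C,D,E,F,G,B,I], logical=[A,H,C,D,E,F,G,B,I]
After op 2 (rotate(-1)): offset=8, physical=[A,H,C,D,E,F,G,B,I], logical=[I,A,H,C,D,E,F,G,B]
After op 3 (rotate(+3)): offset=2, physical=[A,H,C,D,E,F,G,B,I], logical=[C,D,E,F,G,B,I,A,H]
After op 4 (rotate(-1)): offset=1, physical=[A,H,C,D,E,F,G,B,I], logical=[H,C,D,E,F,G,B,I,A]
After op 5 (rotate(-2)): offset=8, physical=[A,H,C,D,E,F,G,B,I], logical=[I,A,H,C,D,E,F,G,B]
After op 6 (rotate(+2)): offset=1, physical=[A,H,C,D,E,F,G,B,I], logical=[H,C,D,E,F,G,B,I,A]
After op 7 (rotate(-3)): offset=7, physical=[A,H,C,D,E,F,G,B,I], logical=[B,I,A,H,C,D,E,F,G]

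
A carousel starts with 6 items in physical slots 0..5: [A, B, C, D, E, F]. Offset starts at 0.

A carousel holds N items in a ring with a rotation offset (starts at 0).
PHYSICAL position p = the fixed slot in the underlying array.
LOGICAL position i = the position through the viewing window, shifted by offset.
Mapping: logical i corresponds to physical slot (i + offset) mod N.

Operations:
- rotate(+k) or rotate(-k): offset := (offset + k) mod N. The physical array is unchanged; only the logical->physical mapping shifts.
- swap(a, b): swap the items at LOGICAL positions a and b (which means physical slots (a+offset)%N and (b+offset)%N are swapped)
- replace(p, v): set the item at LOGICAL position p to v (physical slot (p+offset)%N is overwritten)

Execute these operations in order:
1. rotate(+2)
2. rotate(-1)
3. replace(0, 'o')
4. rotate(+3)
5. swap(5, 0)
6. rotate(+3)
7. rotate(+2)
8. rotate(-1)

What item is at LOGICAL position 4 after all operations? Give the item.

After op 1 (rotate(+2)): offset=2, physical=[A,B,C,D,E,F], logical=[C,D,E,F,A,B]
After op 2 (rotate(-1)): offset=1, physical=[A,B,C,D,E,F], logical=[B,C,D,E,F,A]
After op 3 (replace(0, 'o')): offset=1, physical=[A,o,C,D,E,F], logical=[o,C,D,E,F,A]
After op 4 (rotate(+3)): offset=4, physical=[A,o,C,D,E,F], logical=[E,F,A,o,C,D]
After op 5 (swap(5, 0)): offset=4, physical=[A,o,C,E,D,F], logical=[D,F,A,o,C,E]
After op 6 (rotate(+3)): offset=1, physical=[A,o,C,E,D,F], logical=[o,C,E,D,F,A]
After op 7 (rotate(+2)): offset=3, physical=[A,o,C,E,D,F], logical=[E,D,F,A,o,C]
After op 8 (rotate(-1)): offset=2, physical=[A,o,C,E,D,F], logical=[C,E,D,F,A,o]

Answer: A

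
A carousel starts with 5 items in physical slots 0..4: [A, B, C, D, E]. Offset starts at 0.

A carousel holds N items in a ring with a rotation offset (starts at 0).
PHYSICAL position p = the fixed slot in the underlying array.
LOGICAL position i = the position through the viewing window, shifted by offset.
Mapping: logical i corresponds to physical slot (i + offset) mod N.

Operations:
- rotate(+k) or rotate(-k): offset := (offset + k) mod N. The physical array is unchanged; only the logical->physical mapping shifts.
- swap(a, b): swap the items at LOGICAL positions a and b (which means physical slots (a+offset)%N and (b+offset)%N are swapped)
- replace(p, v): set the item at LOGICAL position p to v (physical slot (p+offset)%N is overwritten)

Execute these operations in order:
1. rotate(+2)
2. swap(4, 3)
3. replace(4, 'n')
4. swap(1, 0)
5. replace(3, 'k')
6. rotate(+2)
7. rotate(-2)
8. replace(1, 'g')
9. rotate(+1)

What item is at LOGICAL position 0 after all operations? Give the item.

After op 1 (rotate(+2)): offset=2, physical=[A,B,C,D,E], logical=[C,D,E,A,B]
After op 2 (swap(4, 3)): offset=2, physical=[B,A,C,D,E], logical=[C,D,E,B,A]
After op 3 (replace(4, 'n')): offset=2, physical=[B,n,C,D,E], logical=[C,D,E,B,n]
After op 4 (swap(1, 0)): offset=2, physical=[B,n,D,C,E], logical=[D,C,E,B,n]
After op 5 (replace(3, 'k')): offset=2, physical=[k,n,D,C,E], logical=[D,C,E,k,n]
After op 6 (rotate(+2)): offset=4, physical=[k,n,D,C,E], logical=[E,k,n,D,C]
After op 7 (rotate(-2)): offset=2, physical=[k,n,D,C,E], logical=[D,C,E,k,n]
After op 8 (replace(1, 'g')): offset=2, physical=[k,n,D,g,E], logical=[D,g,E,k,n]
After op 9 (rotate(+1)): offset=3, physical=[k,n,D,g,E], logical=[g,E,k,n,D]

Answer: g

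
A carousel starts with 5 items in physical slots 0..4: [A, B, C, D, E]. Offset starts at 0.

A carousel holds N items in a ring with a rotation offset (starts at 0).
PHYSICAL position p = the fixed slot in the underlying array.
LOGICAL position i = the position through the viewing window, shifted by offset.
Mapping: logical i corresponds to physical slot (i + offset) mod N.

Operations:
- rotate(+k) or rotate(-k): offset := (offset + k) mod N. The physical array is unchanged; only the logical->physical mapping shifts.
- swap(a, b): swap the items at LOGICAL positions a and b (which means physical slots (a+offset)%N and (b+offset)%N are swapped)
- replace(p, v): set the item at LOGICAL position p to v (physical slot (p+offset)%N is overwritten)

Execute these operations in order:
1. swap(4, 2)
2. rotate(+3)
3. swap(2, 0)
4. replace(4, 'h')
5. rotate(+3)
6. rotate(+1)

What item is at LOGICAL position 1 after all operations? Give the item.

After op 1 (swap(4, 2)): offset=0, physical=[A,B,E,D,C], logical=[A,B,E,D,C]
After op 2 (rotate(+3)): offset=3, physical=[A,B,E,D,C], logical=[D,C,A,B,E]
After op 3 (swap(2, 0)): offset=3, physical=[D,B,E,A,C], logical=[A,C,D,B,E]
After op 4 (replace(4, 'h')): offset=3, physical=[D,B,h,A,C], logical=[A,C,D,B,h]
After op 5 (rotate(+3)): offset=1, physical=[D,B,h,A,C], logical=[B,h,A,C,D]
After op 6 (rotate(+1)): offset=2, physical=[D,B,h,A,C], logical=[h,A,C,D,B]

Answer: A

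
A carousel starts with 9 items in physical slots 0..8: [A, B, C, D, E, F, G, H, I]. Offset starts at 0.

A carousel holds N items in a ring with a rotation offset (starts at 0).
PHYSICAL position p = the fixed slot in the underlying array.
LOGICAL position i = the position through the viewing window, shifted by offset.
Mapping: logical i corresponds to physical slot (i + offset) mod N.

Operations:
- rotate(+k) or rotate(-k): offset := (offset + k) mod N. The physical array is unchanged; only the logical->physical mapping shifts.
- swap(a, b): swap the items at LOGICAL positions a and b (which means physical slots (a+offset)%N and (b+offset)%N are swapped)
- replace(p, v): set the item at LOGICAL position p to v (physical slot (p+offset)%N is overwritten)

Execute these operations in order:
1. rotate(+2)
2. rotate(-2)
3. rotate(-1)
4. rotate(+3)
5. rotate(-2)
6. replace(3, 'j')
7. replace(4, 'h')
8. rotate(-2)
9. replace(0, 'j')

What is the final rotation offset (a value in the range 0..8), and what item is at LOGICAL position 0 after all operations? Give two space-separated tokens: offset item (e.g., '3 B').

Answer: 7 j

Derivation:
After op 1 (rotate(+2)): offset=2, physical=[A,B,C,D,E,F,G,H,I], logical=[C,D,E,F,G,H,I,A,B]
After op 2 (rotate(-2)): offset=0, physical=[A,B,C,D,E,F,G,H,I], logical=[A,B,C,D,E,F,G,H,I]
After op 3 (rotate(-1)): offset=8, physical=[A,B,C,D,E,F,G,H,I], logical=[I,A,B,C,D,E,F,G,H]
After op 4 (rotate(+3)): offset=2, physical=[A,B,C,D,E,F,G,H,I], logical=[C,D,E,F,G,H,I,A,B]
After op 5 (rotate(-2)): offset=0, physical=[A,B,C,D,E,F,G,H,I], logical=[A,B,C,D,E,F,G,H,I]
After op 6 (replace(3, 'j')): offset=0, physical=[A,B,C,j,E,F,G,H,I], logical=[A,B,C,j,E,F,G,H,I]
After op 7 (replace(4, 'h')): offset=0, physical=[A,B,C,j,h,F,G,H,I], logical=[A,B,C,j,h,F,G,H,I]
After op 8 (rotate(-2)): offset=7, physical=[A,B,C,j,h,F,G,H,I], logical=[H,I,A,B,C,j,h,F,G]
After op 9 (replace(0, 'j')): offset=7, physical=[A,B,C,j,h,F,G,j,I], logical=[j,I,A,B,C,j,h,F,G]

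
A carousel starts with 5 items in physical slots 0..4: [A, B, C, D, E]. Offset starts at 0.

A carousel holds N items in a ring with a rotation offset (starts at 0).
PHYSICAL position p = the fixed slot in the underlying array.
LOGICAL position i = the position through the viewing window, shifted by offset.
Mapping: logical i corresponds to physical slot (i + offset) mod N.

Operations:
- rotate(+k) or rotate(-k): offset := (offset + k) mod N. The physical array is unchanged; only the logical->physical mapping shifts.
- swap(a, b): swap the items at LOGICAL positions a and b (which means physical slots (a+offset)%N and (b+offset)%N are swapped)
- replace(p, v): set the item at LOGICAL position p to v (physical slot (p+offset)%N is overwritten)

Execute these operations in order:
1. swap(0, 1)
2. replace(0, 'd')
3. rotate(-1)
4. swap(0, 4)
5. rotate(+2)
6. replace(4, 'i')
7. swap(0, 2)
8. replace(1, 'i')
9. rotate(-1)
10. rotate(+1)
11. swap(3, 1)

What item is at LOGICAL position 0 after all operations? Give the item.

Answer: E

Derivation:
After op 1 (swap(0, 1)): offset=0, physical=[B,A,C,D,E], logical=[B,A,C,D,E]
After op 2 (replace(0, 'd')): offset=0, physical=[d,A,C,D,E], logical=[d,A,C,D,E]
After op 3 (rotate(-1)): offset=4, physical=[d,A,C,D,E], logical=[E,d,A,C,D]
After op 4 (swap(0, 4)): offset=4, physical=[d,A,C,E,D], logical=[D,d,A,C,E]
After op 5 (rotate(+2)): offset=1, physical=[d,A,C,E,D], logical=[A,C,E,D,d]
After op 6 (replace(4, 'i')): offset=1, physical=[i,A,C,E,D], logical=[A,C,E,D,i]
After op 7 (swap(0, 2)): offset=1, physical=[i,E,C,A,D], logical=[E,C,A,D,i]
After op 8 (replace(1, 'i')): offset=1, physical=[i,E,i,A,D], logical=[E,i,A,D,i]
After op 9 (rotate(-1)): offset=0, physical=[i,E,i,A,D], logical=[i,E,i,A,D]
After op 10 (rotate(+1)): offset=1, physical=[i,E,i,A,D], logical=[E,i,A,D,i]
After op 11 (swap(3, 1)): offset=1, physical=[i,E,D,A,i], logical=[E,D,A,i,i]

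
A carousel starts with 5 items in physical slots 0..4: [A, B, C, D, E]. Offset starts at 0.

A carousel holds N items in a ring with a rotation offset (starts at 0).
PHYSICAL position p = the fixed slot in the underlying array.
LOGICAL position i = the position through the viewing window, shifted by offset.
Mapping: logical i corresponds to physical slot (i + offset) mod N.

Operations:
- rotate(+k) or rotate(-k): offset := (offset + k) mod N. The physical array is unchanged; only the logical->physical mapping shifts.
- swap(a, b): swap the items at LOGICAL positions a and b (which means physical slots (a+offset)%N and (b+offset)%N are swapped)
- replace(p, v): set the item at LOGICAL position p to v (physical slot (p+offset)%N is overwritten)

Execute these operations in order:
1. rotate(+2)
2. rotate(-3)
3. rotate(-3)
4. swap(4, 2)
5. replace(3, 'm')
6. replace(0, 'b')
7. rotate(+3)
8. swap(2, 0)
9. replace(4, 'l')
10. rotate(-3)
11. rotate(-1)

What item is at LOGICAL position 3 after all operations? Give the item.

Answer: l

Derivation:
After op 1 (rotate(+2)): offset=2, physical=[A,B,C,D,E], logical=[C,D,E,A,B]
After op 2 (rotate(-3)): offset=4, physical=[A,B,C,D,E], logical=[E,A,B,C,D]
After op 3 (rotate(-3)): offset=1, physical=[A,B,C,D,E], logical=[B,C,D,E,A]
After op 4 (swap(4, 2)): offset=1, physical=[D,B,C,A,E], logical=[B,C,A,E,D]
After op 5 (replace(3, 'm')): offset=1, physical=[D,B,C,A,m], logical=[B,C,A,m,D]
After op 6 (replace(0, 'b')): offset=1, physical=[D,b,C,A,m], logical=[b,C,A,m,D]
After op 7 (rotate(+3)): offset=4, physical=[D,b,C,A,m], logical=[m,D,b,C,A]
After op 8 (swap(2, 0)): offset=4, physical=[D,m,C,A,b], logical=[b,D,m,C,A]
After op 9 (replace(4, 'l')): offset=4, physical=[D,m,C,l,b], logical=[b,D,m,C,l]
After op 10 (rotate(-3)): offset=1, physical=[D,m,C,l,b], logical=[m,C,l,b,D]
After op 11 (rotate(-1)): offset=0, physical=[D,m,C,l,b], logical=[D,m,C,l,b]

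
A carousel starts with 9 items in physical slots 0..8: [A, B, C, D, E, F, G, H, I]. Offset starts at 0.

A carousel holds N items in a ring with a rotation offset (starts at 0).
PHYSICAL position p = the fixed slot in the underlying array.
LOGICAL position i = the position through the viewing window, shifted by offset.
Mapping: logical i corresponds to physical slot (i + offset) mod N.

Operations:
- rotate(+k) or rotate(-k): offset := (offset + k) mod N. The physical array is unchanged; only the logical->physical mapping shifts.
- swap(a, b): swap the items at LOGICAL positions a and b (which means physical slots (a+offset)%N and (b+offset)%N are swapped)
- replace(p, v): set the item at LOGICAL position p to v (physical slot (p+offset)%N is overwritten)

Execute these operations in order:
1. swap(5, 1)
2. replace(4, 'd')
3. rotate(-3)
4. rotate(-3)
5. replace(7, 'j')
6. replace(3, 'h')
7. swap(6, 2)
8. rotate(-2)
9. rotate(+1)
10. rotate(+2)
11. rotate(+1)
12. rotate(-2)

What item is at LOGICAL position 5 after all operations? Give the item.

Answer: I

Derivation:
After op 1 (swap(5, 1)): offset=0, physical=[A,F,C,D,E,B,G,H,I], logical=[A,F,C,D,E,B,G,H,I]
After op 2 (replace(4, 'd')): offset=0, physical=[A,F,C,D,d,B,G,H,I], logical=[A,F,C,D,d,B,G,H,I]
After op 3 (rotate(-3)): offset=6, physical=[A,F,C,D,d,B,G,H,I], logical=[G,H,I,A,F,C,D,d,B]
After op 4 (rotate(-3)): offset=3, physical=[A,F,C,D,d,B,G,H,I], logical=[D,d,B,G,H,I,A,F,C]
After op 5 (replace(7, 'j')): offset=3, physical=[A,j,C,D,d,B,G,H,I], logical=[D,d,B,G,H,I,A,j,C]
After op 6 (replace(3, 'h')): offset=3, physical=[A,j,C,D,d,B,h,H,I], logical=[D,d,B,h,H,I,A,j,C]
After op 7 (swap(6, 2)): offset=3, physical=[B,j,C,D,d,A,h,H,I], logical=[D,d,A,h,H,I,B,j,C]
After op 8 (rotate(-2)): offset=1, physical=[B,j,C,D,d,A,h,H,I], logical=[j,C,D,d,A,h,H,I,B]
After op 9 (rotate(+1)): offset=2, physical=[B,j,C,D,d,A,h,H,I], logical=[C,D,d,A,h,H,I,B,j]
After op 10 (rotate(+2)): offset=4, physical=[B,j,C,D,d,A,h,H,I], logical=[d,A,h,H,I,B,j,C,D]
After op 11 (rotate(+1)): offset=5, physical=[B,j,C,D,d,A,h,H,I], logical=[A,h,H,I,B,j,C,D,d]
After op 12 (rotate(-2)): offset=3, physical=[B,j,C,D,d,A,h,H,I], logical=[D,d,A,h,H,I,B,j,C]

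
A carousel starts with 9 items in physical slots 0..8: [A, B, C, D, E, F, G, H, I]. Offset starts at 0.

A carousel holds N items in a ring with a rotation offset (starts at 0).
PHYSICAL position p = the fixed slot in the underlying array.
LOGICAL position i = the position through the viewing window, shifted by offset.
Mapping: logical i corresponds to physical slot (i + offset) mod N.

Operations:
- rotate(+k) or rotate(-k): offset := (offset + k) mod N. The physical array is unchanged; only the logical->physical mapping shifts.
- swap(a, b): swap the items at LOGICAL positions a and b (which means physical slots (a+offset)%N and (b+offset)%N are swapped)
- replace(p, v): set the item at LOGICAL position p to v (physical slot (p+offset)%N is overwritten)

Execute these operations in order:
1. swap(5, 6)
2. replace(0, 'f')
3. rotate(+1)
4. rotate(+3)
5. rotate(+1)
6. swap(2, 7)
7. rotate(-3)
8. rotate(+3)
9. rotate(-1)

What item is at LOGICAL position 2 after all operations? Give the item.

Answer: F

Derivation:
After op 1 (swap(5, 6)): offset=0, physical=[A,B,C,D,E,G,F,H,I], logical=[A,B,C,D,E,G,F,H,I]
After op 2 (replace(0, 'f')): offset=0, physical=[f,B,C,D,E,G,F,H,I], logical=[f,B,C,D,E,G,F,H,I]
After op 3 (rotate(+1)): offset=1, physical=[f,B,C,D,E,G,F,H,I], logical=[B,C,D,E,G,F,H,I,f]
After op 4 (rotate(+3)): offset=4, physical=[f,B,C,D,E,G,F,H,I], logical=[E,G,F,H,I,f,B,C,D]
After op 5 (rotate(+1)): offset=5, physical=[f,B,C,D,E,G,F,H,I], logical=[G,F,H,I,f,B,C,D,E]
After op 6 (swap(2, 7)): offset=5, physical=[f,B,C,H,E,G,F,D,I], logical=[G,F,D,I,f,B,C,H,E]
After op 7 (rotate(-3)): offset=2, physical=[f,B,C,H,E,G,F,D,I], logical=[C,H,E,G,F,D,I,f,B]
After op 8 (rotate(+3)): offset=5, physical=[f,B,C,H,E,G,F,D,I], logical=[G,F,D,I,f,B,C,H,E]
After op 9 (rotate(-1)): offset=4, physical=[f,B,C,H,E,G,F,D,I], logical=[E,G,F,D,I,f,B,C,H]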